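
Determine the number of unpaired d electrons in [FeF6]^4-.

Summing ligand charges against the −4 overall charge gives an oxidation state of +2 for iron.
Iron is a group-8 element; Fe(II) is therefore d⁶.
The spin state decides the count: Fluoride is a weak-field ligand for a first-row metal, so the complex is high-spin.
An octahedral high-spin d⁶ ion is t₂g⁴e_g², giving 4 unpaired electrons.

4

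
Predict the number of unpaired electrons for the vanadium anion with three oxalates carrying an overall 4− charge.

Each oxalate is −2; balancing the −4 overall charge requires V(II).
Vanadium is a group-5 element; V(II) is therefore d³.
Counting donor atoms: 3×oxalate (bidentate) → 6 donors. Coordination number = 6.
In an octahedral field the d³ configuration is t₂g³e_g⁰ (only one arrangement possible), giving 3 unpaired electrons.

3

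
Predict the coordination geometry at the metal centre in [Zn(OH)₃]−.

Summing ligand charges against the −1 overall charge gives an oxidation state of +2 for zinc.
Zn sits in group 12, so the d-electron count is 12 − 2 = 10.
With 3 monodentate ligands the coordination number is 3.
Three ligands around a d¹⁰ centre minimise repulsion in a trigonal-planar arrangement.

trigonal planar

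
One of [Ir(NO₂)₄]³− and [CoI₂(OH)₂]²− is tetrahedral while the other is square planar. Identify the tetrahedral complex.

[CoI₂(OH)₂]²−

For [Ir(NO₂)₄]³−: Summing ligand charges against the −3 overall charge gives an oxidation state of +1 for iridium. Ir sits in group 9, so the d-electron count is 9 − 1 = 8. A 5d d⁸ ion has a large crystal-field splitting; square planar leaves the high-energy d_{x²−y²} orbital empty and maximises CFSE. → square planar.
For [CoI₂(OH)₂]²−: Ligand charges: each iodide is −1; each hydroxide is −1. With an overall charge of −2 the cobalt centre must be in the +2 oxidation state. Cobalt is a group-9 element; Co(II) is therefore d⁷. For a high-spin 3d d⁷ ion with weak-field ligands the small Δₜ gives little square-planar CFSE advantage, so four ligands adopt the sterically favoured tetrahedral geometry. → tetrahedral.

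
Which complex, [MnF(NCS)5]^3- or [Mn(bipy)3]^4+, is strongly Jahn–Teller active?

[MnF(NCS)5]^3-

[MnF(NCS)5]^3-: Ligand charges: each fluoride is −1; each isothiocyanate is −1. With an overall charge of −3 the manganese centre must be in the +3 oxidation state. Mn sits in group 7, so the d-electron count is 7 − 3 = 4. Fluoride and isothiocyanate are weak-field ligands for a first-row metal, so the complex is high-spin. The t₂g³e_g¹ (high-spin) configuration has an unevenly filled e_g set; the Jahn–Teller theorem predicts a tetragonal distortion (typically axial elongation) to lift the degeneracy.
[Mn(bipy)3]^4+: Summing ligand charges against the +4 overall charge gives an oxidation state of +4 for manganese. Manganese is a group-7 element; Mn(IV) is therefore d³. The d³ configuration leaves the e_g set evenly filled (or empty) — no strong Jahn–Teller driving force.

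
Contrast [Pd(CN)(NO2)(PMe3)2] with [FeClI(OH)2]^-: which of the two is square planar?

[Pd(CN)(NO2)(PMe3)2]

For [Pd(CN)(NO2)(PMe3)2]: Ligand charges: each cyanide is −1; each nitro (N-bound nitrite) is −1; trimethylphosphine is neutral. With an overall charge of 0 the palladium centre must be in the +2 oxidation state. Pd sits in group 10, so the d-electron count is 10 − 2 = 8. A 4d d⁸ ion has a large crystal-field splitting; square planar leaves the high-energy d_{x²−y²} orbital empty and maximises CFSE. → square planar.
For [FeClI(OH)2]^-: Summing ligand charges against the −1 overall charge gives an oxidation state of +3 for iron. Iron is a group-8 element; Fe(III) is therefore d⁵. A high-spin d⁵ ion has zero CFSE in either geometry, so four ligands adopt the sterically favoured tetrahedral geometry. → tetrahedral.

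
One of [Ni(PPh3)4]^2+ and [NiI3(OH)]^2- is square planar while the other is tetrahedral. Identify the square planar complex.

For [Ni(PPh3)4]^2+: Summing ligand charges against the +2 overall charge gives an oxidation state of +2 for nickel. Nickel is a group-10 element; Ni(II) is therefore d⁸. Triphenylphosphine is a strong-field ligand (high in the spectrochemical series). A 3d d⁸ ion with strong-field ligands gains enough CFSE to favour square planar over tetrahedral. → square planar.
For [NiI3(OH)]^2-: Summing ligand charges against the −2 overall charge gives an oxidation state of +2 for nickel. Nickel is a group-10 element; Ni(II) is therefore d⁸. Hydroxide and iodide are weak-field ligands. With weak-field ligands the CFSE gain from square planar is small, so a 3d d⁸ ion takes the sterically preferred tetrahedral geometry. → tetrahedral.

[Ni(PPh3)4]^2+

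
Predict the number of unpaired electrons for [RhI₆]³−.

Summing ligand charges against the −3 overall charge gives an oxidation state of +3 for rhodium.
Group 9 minus oxidation state 3 gives a d⁶ configuration.
The spin state decides the count: a 4d ion has a large Δₒ and is invariably low-spin.
An octahedral low-spin d⁶ ion is t₂g⁶e_g⁰, giving 0 unpaired electrons.

0 unpaired electrons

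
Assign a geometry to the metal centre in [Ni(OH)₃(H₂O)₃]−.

octahedral

Each hydroxide is −1; water is neutral; balancing the −1 overall charge requires Ni(II).
Nickel is a group-10 element; Ni(II) is therefore d⁸.
Coordination number: 6.
Six donors around a single metal centre give an octahedral coordination sphere.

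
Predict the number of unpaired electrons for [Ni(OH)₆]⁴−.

Summing ligand charges against the −4 overall charge gives an oxidation state of +2 for nickel.
Group 10 minus oxidation state 2 gives a d⁸ configuration.
In an octahedral field the d⁸ configuration is t₂g⁶e_g² (only one arrangement possible), giving 2 unpaired electrons.

2 unpaired electrons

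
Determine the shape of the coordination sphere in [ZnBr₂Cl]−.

Each bromide is −1; each chloride is −1; balancing the −1 overall charge requires Zn(II).
Group 12 minus oxidation state 2 gives a d¹⁰ configuration.
With 3 monodentate ligands the coordination number is 3.
Three ligands around a d¹⁰ centre minimise repulsion in a trigonal-planar arrangement.

trigonal planar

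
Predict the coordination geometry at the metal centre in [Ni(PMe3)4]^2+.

square planar

Summing ligand charges against the +2 overall charge gives an oxidation state of +2 for nickel.
Ni sits in group 10, so the d-electron count is 10 − 2 = 8.
With 4 monodentate ligands the coordination number is 4.
Trimethylphosphine is a strong-field ligand (high in the spectrochemical series).
A 3d d⁸ ion with strong-field ligands gains enough CFSE to favour square planar over tetrahedral.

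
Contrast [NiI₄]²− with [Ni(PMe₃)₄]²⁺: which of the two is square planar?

For [NiI₄]²−: Ligand charges: each iodide is −1. With an overall charge of −2 the nickel centre must be in the +2 oxidation state. Ni sits in group 10, so the d-electron count is 10 − 2 = 8. Iodide is a weak-field ligand. With weak-field ligands the CFSE gain from square planar is small, so a 3d d⁸ ion takes the sterically preferred tetrahedral geometry. → tetrahedral.
For [Ni(PMe₃)₄]²⁺: Summing ligand charges against the +2 overall charge gives an oxidation state of +2 for nickel. Group 10 minus oxidation state 2 gives a d⁸ configuration. Trimethylphosphine is a strong-field ligand (high in the spectrochemical series). A 3d d⁸ ion with strong-field ligands gains enough CFSE to favour square planar over tetrahedral. → square planar.

[Ni(PMe₃)₄]²⁺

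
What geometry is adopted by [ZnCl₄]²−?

tetrahedral

Each chloride is −1; balancing the −2 overall charge requires Zn(II).
Zn sits in group 12, so the d-electron count is 12 − 2 = 10.
Coordination number: 4.
A d¹⁰ ion has no crystal-field stabilisation preference between square planar and tetrahedral, so four ligands adopt the sterically favoured tetrahedral geometry.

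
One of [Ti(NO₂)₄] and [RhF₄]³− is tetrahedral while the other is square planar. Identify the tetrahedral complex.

For [Ti(NO₂)₄]: Ligand charges: each nitro (N-bound nitrite) is −1. With an overall charge of 0 the titanium centre must be in the +4 oxidation state. Ti sits in group 4, so the d-electron count is 4 − 4 = 0. A d⁰ ion has no crystal-field stabilisation preference between square planar and tetrahedral, so four ligands adopt the sterically favoured tetrahedral geometry. → tetrahedral.
For [RhF₄]³−: Ligand charges: each fluoride is −1. With an overall charge of −3 the rhodium centre must be in the +1 oxidation state. Rh sits in group 9, so the d-electron count is 9 − 1 = 8. A 4d d⁸ ion has a large crystal-field splitting; square planar leaves the high-energy d_{x²−y²} orbital empty and maximises CFSE. → square planar.

[Ti(NO₂)₄]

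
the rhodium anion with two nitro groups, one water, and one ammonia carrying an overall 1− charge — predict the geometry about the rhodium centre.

Ligand charges: each nitro (N-bound nitrite) is −1; water is neutral; ammonia is neutral. With an overall charge of −1 the rhodium centre must be in the +1 oxidation state.
Group 9 minus oxidation state 1 gives a d⁸ configuration.
With 4 monodentate ligands the coordination number is 4.
A 4d d⁸ ion has a large crystal-field splitting; square planar leaves the high-energy d_{x²−y²} orbital empty and maximises CFSE.

square planar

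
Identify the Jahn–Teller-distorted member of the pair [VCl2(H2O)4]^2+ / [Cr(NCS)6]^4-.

[Cr(NCS)6]^4-

[VCl2(H2O)4]^2+: Ligand charges: each chloride is −1; water is neutral. With an overall charge of +2 the vanadium centre must be in the +4 oxidation state. Group 5 minus oxidation state 4 gives a d¹ configuration. The d¹ configuration leaves the e_g set evenly filled (or empty) — no strong Jahn–Teller driving force.
[Cr(NCS)6]^4-: Each isothiocyanate is −1; balancing the −4 overall charge requires Cr(II). Group 6 minus oxidation state 2 gives a d⁴ configuration. Isothiocyanate is a weak-field ligand for a first-row metal, so the complex is high-spin. The t₂g³e_g¹ (high-spin) configuration has an unevenly filled e_g set; the Jahn–Teller theorem predicts a tetragonal distortion (typically axial elongation) to lift the degeneracy.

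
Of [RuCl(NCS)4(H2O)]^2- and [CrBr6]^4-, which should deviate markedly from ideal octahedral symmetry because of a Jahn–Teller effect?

[CrBr6]^4-

[RuCl(NCS)4(H2O)]^2-: Summing ligand charges against the −2 overall charge gives an oxidation state of +3 for ruthenium. Group 8 minus oxidation state 3 gives a d⁵ configuration. A 4d ion has a large Δₒ and is invariably low-spin. The d⁵ configuration leaves the e_g set evenly filled (or empty) — no strong Jahn–Teller driving force.
[CrBr6]^4-: Ligand charges: each bromide is −1. With an overall charge of −4 the chromium centre must be in the +2 oxidation state. Cr sits in group 6, so the d-electron count is 6 − 2 = 4. Bromide is a weak-field ligand for a first-row metal, so the complex is high-spin. The t₂g³e_g¹ (high-spin) configuration has an unevenly filled e_g set; the Jahn–Teller theorem predicts a tetragonal distortion (typically axial elongation) to lift the degeneracy.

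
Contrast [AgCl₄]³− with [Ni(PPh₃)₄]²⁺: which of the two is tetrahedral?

For [AgCl₄]³−: Each chloride is −1; balancing the −3 overall charge requires Ag(I). Group 11 minus oxidation state 1 gives a d¹⁰ configuration. A d¹⁰ ion has no crystal-field stabilisation preference between square planar and tetrahedral, so four ligands adopt the sterically favoured tetrahedral geometry. → tetrahedral.
For [Ni(PPh₃)₄]²⁺: Summing ligand charges against the +2 overall charge gives an oxidation state of +2 for nickel. Nickel is a group-10 element; Ni(II) is therefore d⁸. Triphenylphosphine is a strong-field ligand (high in the spectrochemical series). A 3d d⁸ ion with strong-field ligands gains enough CFSE to favour square planar over tetrahedral. → square planar.

[AgCl₄]³−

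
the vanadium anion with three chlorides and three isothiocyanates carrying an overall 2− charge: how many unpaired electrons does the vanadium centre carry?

Each chloride is −1; each isothiocyanate is −1; balancing the −2 overall charge requires V(IV).
Vanadium is a group-5 element; V(IV) is therefore d¹.
In an octahedral field the d¹ configuration is t₂g¹e_g⁰ (only one arrangement possible), giving 1 unpaired electron.

1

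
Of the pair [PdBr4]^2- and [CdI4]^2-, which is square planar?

For [PdBr4]^2-: Ligand charges: each bromide is −1. With an overall charge of −2 the palladium centre must be in the +2 oxidation state. Pd sits in group 10, so the d-electron count is 10 − 2 = 8. A 4d d⁸ ion has a large crystal-field splitting; square planar leaves the high-energy d_{x²−y²} orbital empty and maximises CFSE. → square planar.
For [CdI4]^2-: Ligand charges: each iodide is −1. With an overall charge of −2 the cadmium centre must be in the +2 oxidation state. Cadmium is a group-12 element; Cd(II) is therefore d¹⁰. A d¹⁰ ion has no crystal-field stabilisation preference between square planar and tetrahedral, so four ligands adopt the sterically favoured tetrahedral geometry. → tetrahedral.

[PdBr4]^2-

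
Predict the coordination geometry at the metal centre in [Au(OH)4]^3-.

Ligand charges: each hydroxide is −1. With an overall charge of −3 the gold centre must be in the +1 oxidation state.
Group 11 minus oxidation state 1 gives a d¹⁰ configuration.
Coordination number: 4.
A d¹⁰ ion has no crystal-field stabilisation preference between square planar and tetrahedral, so four ligands adopt the sterically favoured tetrahedral geometry.

tetrahedral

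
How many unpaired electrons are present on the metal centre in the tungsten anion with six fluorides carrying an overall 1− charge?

Summing ligand charges against the −1 overall charge gives an oxidation state of +5 for tungsten.
W sits in group 6, so the d-electron count is 6 − 5 = 1.
In an octahedral field the d¹ configuration is t₂g¹e_g⁰ (only one arrangement possible), giving 1 unpaired electron.

1 unpaired electron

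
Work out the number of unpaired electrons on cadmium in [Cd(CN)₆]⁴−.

0

Ligand charges: each cyanide is −1. With an overall charge of −4 the cadmium centre must be in the +2 oxidation state.
Group 12 minus oxidation state 2 gives a d¹⁰ configuration.
In an octahedral field the d¹⁰ configuration is t₂g⁶e_g⁴, giving 0 unpaired electrons.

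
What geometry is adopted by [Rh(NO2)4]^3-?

square planar

Ligand charges: each nitro (N-bound nitrite) is −1. With an overall charge of −3 the rhodium centre must be in the +1 oxidation state.
Rh sits in group 9, so the d-electron count is 9 − 1 = 8.
With 4 monodentate ligands the coordination number is 4.
A 4d d⁸ ion has a large crystal-field splitting; square planar leaves the high-energy d_{x²−y²} orbital empty and maximises CFSE.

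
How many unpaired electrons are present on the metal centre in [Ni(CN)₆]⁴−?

2

Each cyanide is −1; balancing the −4 overall charge requires Ni(II).
Group 10 minus oxidation state 2 gives a d⁸ configuration.
In an octahedral field the d⁸ configuration is t₂g⁶e_g² (only one arrangement possible), giving 2 unpaired electrons.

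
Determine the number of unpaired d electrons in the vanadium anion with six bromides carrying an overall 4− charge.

Each bromide is −1; balancing the −4 overall charge requires V(II).
V sits in group 5, so the d-electron count is 5 − 2 = 3.
In an octahedral field the d³ configuration is t₂g³e_g⁰ (only one arrangement possible), giving 3 unpaired electrons.

3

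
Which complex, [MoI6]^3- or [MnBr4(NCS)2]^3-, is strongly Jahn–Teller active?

[MnBr4(NCS)2]^3-

[MoI6]^3-: Ligand charges: each iodide is −1. With an overall charge of −3 the molybdenum centre must be in the +3 oxidation state. Group 6 minus oxidation state 3 gives a d³ configuration. The d³ configuration leaves the e_g set evenly filled (or empty) — no strong Jahn–Teller driving force.
[MnBr4(NCS)2]^3-: Each bromide is −1; each isothiocyanate is −1; balancing the −3 overall charge requires Mn(III). Manganese is a group-7 element; Mn(III) is therefore d⁴. Bromide and isothiocyanate are weak-field ligands for a first-row metal, so the complex is high-spin. The t₂g³e_g¹ (high-spin) configuration has an unevenly filled e_g set; the Jahn–Teller theorem predicts a tetragonal distortion (typically axial elongation) to lift the degeneracy.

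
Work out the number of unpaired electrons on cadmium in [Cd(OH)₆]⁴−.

0 unpaired electrons

Each hydroxide is −1; balancing the −4 overall charge requires Cd(II).
Group 12 minus oxidation state 2 gives a d¹⁰ configuration.
In an octahedral field the d¹⁰ configuration is t₂g⁶e_g⁴, giving 0 unpaired electrons.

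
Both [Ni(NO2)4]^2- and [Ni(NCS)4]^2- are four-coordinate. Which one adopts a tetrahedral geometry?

[Ni(NCS)4]^2-

For [Ni(NO2)4]^2-: Ligand charges: each nitro (N-bound nitrite) is −1. With an overall charge of −2 the nickel centre must be in the +2 oxidation state. Ni sits in group 10, so the d-electron count is 10 − 2 = 8. Nitro (N-bound nitrite) is a strong-field ligand (high in the spectrochemical series). A 3d d⁸ ion with strong-field ligands gains enough CFSE to favour square planar over tetrahedral. → square planar.
For [Ni(NCS)4]^2-: Each isothiocyanate is −1; balancing the −2 overall charge requires Ni(II). Ni sits in group 10, so the d-electron count is 10 − 2 = 8. Isothiocyanate is a weak-field ligand. With weak-field ligands the CFSE gain from square planar is small, so a 3d d⁸ ion takes the sterically preferred tetrahedral geometry. → tetrahedral.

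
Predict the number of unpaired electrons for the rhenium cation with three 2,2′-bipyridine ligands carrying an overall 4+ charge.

3 unpaired electrons

2,2′-bipyridine is neutral; balancing the +4 overall charge requires Re(IV).
Group 7 minus oxidation state 4 gives a d³ configuration.
Counting donor atoms: 3×2,2′-bipyridine (bidentate) → 6 donors. Coordination number = 6.
In an octahedral field the d³ configuration is t₂g³e_g⁰ (only one arrangement possible), giving 3 unpaired electrons.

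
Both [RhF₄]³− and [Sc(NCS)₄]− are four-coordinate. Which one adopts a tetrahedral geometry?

For [RhF₄]³−: Each fluoride is −1; balancing the −3 overall charge requires Rh(I). Rh sits in group 9, so the d-electron count is 9 − 1 = 8. A 4d d⁸ ion has a large crystal-field splitting; square planar leaves the high-energy d_{x²−y²} orbital empty and maximises CFSE. → square planar.
For [Sc(NCS)₄]−: Ligand charges: each isothiocyanate is −1. With an overall charge of −1 the scandium centre must be in the +3 oxidation state. Scandium is a group-3 element; Sc(III) is therefore d⁰. A d⁰ ion has no crystal-field stabilisation preference between square planar and tetrahedral, so four ligands adopt the sterically favoured tetrahedral geometry. → tetrahedral.

[Sc(NCS)₄]−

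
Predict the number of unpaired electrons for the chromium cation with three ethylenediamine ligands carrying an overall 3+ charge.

Ethylenediamine is neutral; balancing the +3 overall charge requires Cr(III).
Chromium is a group-6 element; Cr(III) is therefore d³.
Counting donor atoms: 3×ethylenediamine (bidentate) → 6 donors. Coordination number = 6.
In an octahedral field the d³ configuration is t₂g³e_g⁰ (only one arrangement possible), giving 3 unpaired electrons.

3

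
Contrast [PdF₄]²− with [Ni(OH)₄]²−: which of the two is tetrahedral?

For [PdF₄]²−: Ligand charges: each fluoride is −1. With an overall charge of −2 the palladium centre must be in the +2 oxidation state. Pd sits in group 10, so the d-electron count is 10 − 2 = 8. A 4d d⁸ ion has a large crystal-field splitting; square planar leaves the high-energy d_{x²−y²} orbital empty and maximises CFSE. → square planar.
For [Ni(OH)₄]²−: Each hydroxide is −1; balancing the −2 overall charge requires Ni(II). Group 10 minus oxidation state 2 gives a d⁸ configuration. Hydroxide is a weak-field ligand. With weak-field ligands the CFSE gain from square planar is small, so a 3d d⁸ ion takes the sterically preferred tetrahedral geometry. → tetrahedral.

[Ni(OH)₄]²−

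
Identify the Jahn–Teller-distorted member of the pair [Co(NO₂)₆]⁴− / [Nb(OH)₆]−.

[Co(NO₂)₆]⁴−: Each nitro (N-bound nitrite) is −1; balancing the −4 overall charge requires Co(II). Co sits in group 9, so the d-electron count is 9 − 2 = 7. Nitro (N-bound nitrite) is a strong-field ligand (high in the spectrochemical series) for a first-row metal, so the complex is low-spin. The t₂g⁶e_g¹ (low-spin) configuration has an unevenly filled e_g set; the Jahn–Teller theorem predicts a tetragonal distortion (typically axial elongation) to lift the degeneracy.
[Nb(OH)₆]−: Each hydroxide is −1; balancing the −1 overall charge requires Nb(V). Niobium is a group-5 element; Nb(V) is therefore d⁰. The d⁰ configuration leaves the e_g set evenly filled (or empty) — no strong Jahn–Teller driving force.

[Co(NO₂)₆]⁴−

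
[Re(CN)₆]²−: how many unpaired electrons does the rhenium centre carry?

Summing ligand charges against the −2 overall charge gives an oxidation state of +4 for rhenium.
Re sits in group 7, so the d-electron count is 7 − 4 = 3.
In an octahedral field the d³ configuration is t₂g³e_g⁰ (only one arrangement possible), giving 3 unpaired electrons.

3 unpaired electrons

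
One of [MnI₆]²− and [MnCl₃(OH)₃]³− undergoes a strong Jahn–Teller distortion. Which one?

[MnCl₃(OH)₃]³−

[MnI₆]²−: Each iodide is −1; balancing the −2 overall charge requires Mn(IV). Manganese is a group-7 element; Mn(IV) is therefore d³. The d³ configuration leaves the e_g set evenly filled (or empty) — no strong Jahn–Teller driving force.
[MnCl₃(OH)₃]³−: Ligand charges: each chloride is −1; each hydroxide is −1. With an overall charge of −3 the manganese centre must be in the +3 oxidation state. Group 7 minus oxidation state 3 gives a d⁴ configuration. Chloride and hydroxide are weak-field ligands for a first-row metal, so the complex is high-spin. The t₂g³e_g¹ (high-spin) configuration has an unevenly filled e_g set; the Jahn–Teller theorem predicts a tetragonal distortion (typically axial elongation) to lift the degeneracy.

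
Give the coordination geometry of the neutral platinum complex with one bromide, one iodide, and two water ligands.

Each bromide is −1; each iodide is −1; water is neutral; balancing the 0 overall charge requires Pt(II).
Pt sits in group 10, so the d-electron count is 10 − 2 = 8.
With 4 monodentate ligands the coordination number is 4.
A 5d d⁸ ion has a large crystal-field splitting; square planar leaves the high-energy d_{x²−y²} orbital empty and maximises CFSE.

square planar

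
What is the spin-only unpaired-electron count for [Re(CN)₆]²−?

Ligand charges: each cyanide is −1. With an overall charge of −2 the rhenium centre must be in the +4 oxidation state.
Group 7 minus oxidation state 4 gives a d³ configuration.
In an octahedral field the d³ configuration is t₂g³e_g⁰ (only one arrangement possible), giving 3 unpaired electrons.

3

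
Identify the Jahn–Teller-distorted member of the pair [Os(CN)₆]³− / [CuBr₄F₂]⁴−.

[CuBr₄F₂]⁴−

[Os(CN)₆]³−: Each cyanide is −1; balancing the −3 overall charge requires Os(III). Osmium is a group-8 element; Os(III) is therefore d⁵. A 5d ion has a large Δₒ and is invariably low-spin. The d⁵ configuration leaves the e_g set evenly filled (or empty) — no strong Jahn–Teller driving force.
[CuBr₄F₂]⁴−: Each bromide is −1; each fluoride is −1; balancing the −4 overall charge requires Cu(II). Cu sits in group 11, so the d-electron count is 11 − 2 = 9. The t₂g⁶e_g³ configuration has an unevenly filled e_g set; the Jahn–Teller theorem predicts a tetragonal distortion (typically axial elongation) to lift the degeneracy.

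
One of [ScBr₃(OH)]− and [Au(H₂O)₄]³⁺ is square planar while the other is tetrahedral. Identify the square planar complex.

For [ScBr₃(OH)]−: Summing ligand charges against the −1 overall charge gives an oxidation state of +3 for scandium. Sc sits in group 3, so the d-electron count is 3 − 3 = 0. A d⁰ ion has no crystal-field stabilisation preference between square planar and tetrahedral, so four ligands adopt the sterically favoured tetrahedral geometry. → tetrahedral.
For [Au(H₂O)₄]³⁺: Water is neutral; balancing the +3 overall charge requires Au(III). Group 11 minus oxidation state 3 gives a d⁸ configuration. A 5d d⁸ ion has a large crystal-field splitting; square planar leaves the high-energy d_{x²−y²} orbital empty and maximises CFSE. → square planar.

[Au(H₂O)₄]³⁺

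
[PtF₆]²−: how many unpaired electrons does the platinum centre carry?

Each fluoride is −1; balancing the −2 overall charge requires Pt(IV).
Group 10 minus oxidation state 4 gives a d⁶ configuration.
The spin state decides the count: a 5d ion has a large Δₒ and is invariably low-spin.
An octahedral low-spin d⁶ ion is t₂g⁶e_g⁰, giving 0 unpaired electrons.

0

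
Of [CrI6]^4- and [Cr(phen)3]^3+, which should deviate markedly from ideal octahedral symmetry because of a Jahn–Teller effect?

[CrI6]^4-: Each iodide is −1; balancing the −4 overall charge requires Cr(II). Group 6 minus oxidation state 2 gives a d⁴ configuration. Iodide is a weak-field ligand for a first-row metal, so the complex is high-spin. The t₂g³e_g¹ (high-spin) configuration has an unevenly filled e_g set; the Jahn–Teller theorem predicts a tetragonal distortion (typically axial elongation) to lift the degeneracy.
[Cr(phen)3]^3+: Summing ligand charges against the +3 overall charge gives an oxidation state of +3 for chromium. Cr sits in group 6, so the d-electron count is 6 − 3 = 3. The d³ configuration leaves the e_g set evenly filled (or empty) — no strong Jahn–Teller driving force.

[CrI6]^4-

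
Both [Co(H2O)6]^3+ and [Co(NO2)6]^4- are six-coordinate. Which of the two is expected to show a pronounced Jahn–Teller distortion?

[Co(NO2)6]^4-

[Co(H2O)6]^3+: Ligand charges: water is neutral. With an overall charge of +3 the cobalt centre must be in the +3 oxidation state. Co sits in group 9, so the d-electron count is 9 − 3 = 6. Co(III) has an exceptionally large octahedral splitting and is low-spin with essentially every ligand except fluoride. The d⁶ configuration leaves the e_g set evenly filled (or empty) — no strong Jahn–Teller driving force.
[Co(NO2)6]^4-: Ligand charges: each nitro (N-bound nitrite) is −1. With an overall charge of −4 the cobalt centre must be in the +2 oxidation state. Cobalt is a group-9 element; Co(II) is therefore d⁷. Nitro (N-bound nitrite) is a strong-field ligand (high in the spectrochemical series) for a first-row metal, so the complex is low-spin. The t₂g⁶e_g¹ (low-spin) configuration has an unevenly filled e_g set; the Jahn–Teller theorem predicts a tetragonal distortion (typically axial elongation) to lift the degeneracy.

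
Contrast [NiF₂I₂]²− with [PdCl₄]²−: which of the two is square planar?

[PdCl₄]²−

For [NiF₂I₂]²−: Ligand charges: each fluoride is −1; each iodide is −1. With an overall charge of −2 the nickel centre must be in the +2 oxidation state. Nickel is a group-10 element; Ni(II) is therefore d⁸. Fluoride and iodide are weak-field ligands. With weak-field ligands the CFSE gain from square planar is small, so a 3d d⁸ ion takes the sterically preferred tetrahedral geometry. → tetrahedral.
For [PdCl₄]²−: Summing ligand charges against the −2 overall charge gives an oxidation state of +2 for palladium. Group 10 minus oxidation state 2 gives a d⁸ configuration. A 4d d⁸ ion has a large crystal-field splitting; square planar leaves the high-energy d_{x²−y²} orbital empty and maximises CFSE. → square planar.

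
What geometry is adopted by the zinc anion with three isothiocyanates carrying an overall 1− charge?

trigonal planar

Each isothiocyanate is −1; balancing the −1 overall charge requires Zn(II).
Group 12 minus oxidation state 2 gives a d¹⁰ configuration.
With 3 monodentate ligands the coordination number is 3.
Three ligands around a d¹⁰ centre minimise repulsion in a trigonal-planar arrangement.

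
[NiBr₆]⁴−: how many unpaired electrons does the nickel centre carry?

Ligand charges: each bromide is −1. With an overall charge of −4 the nickel centre must be in the +2 oxidation state.
Ni sits in group 10, so the d-electron count is 10 − 2 = 8.
In an octahedral field the d⁸ configuration is t₂g⁶e_g² (only one arrangement possible), giving 2 unpaired electrons.

2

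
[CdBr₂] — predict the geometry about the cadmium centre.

Each bromide is −1; balancing the 0 overall charge requires Cd(II).
Cadmium is a group-12 element; Cd(II) is therefore d¹⁰.
With 2 monodentate ligands the coordination number is 2.
A d¹⁰ ion with only two ligands adopts a linear arrangement (sp hybridisation; no CFSE preference).

linear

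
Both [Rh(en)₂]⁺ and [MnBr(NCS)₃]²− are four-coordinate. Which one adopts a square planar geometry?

For [Rh(en)₂]⁺: Ethylenediamine is neutral; balancing the +1 overall charge requires Rh(I). Rhodium is a group-9 element; Rh(I) is therefore d⁸. A 4d d⁸ ion has a large crystal-field splitting; square planar leaves the high-energy d_{x²−y²} orbital empty and maximises CFSE. → square planar.
For [MnBr(NCS)₃]²−: Ligand charges: each bromide is −1; each isothiocyanate is −1. With an overall charge of −2 the manganese centre must be in the +2 oxidation state. Mn sits in group 7, so the d-electron count is 7 − 2 = 5. A high-spin d⁵ ion has zero CFSE in either geometry, so four ligands adopt the sterically favoured tetrahedral geometry. → tetrahedral.

[Rh(en)₂]⁺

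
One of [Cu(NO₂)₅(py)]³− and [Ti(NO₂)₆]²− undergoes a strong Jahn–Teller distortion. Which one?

[Cu(NO₂)₅(py)]³−

[Cu(NO₂)₅(py)]³−: Each nitro (N-bound nitrite) is −1; pyridine is neutral; balancing the −3 overall charge requires Cu(II). Cu sits in group 11, so the d-electron count is 11 − 2 = 9. The t₂g⁶e_g³ configuration has an unevenly filled e_g set; the Jahn–Teller theorem predicts a tetragonal distortion (typically axial elongation) to lift the degeneracy.
[Ti(NO₂)₆]²−: Each nitro (N-bound nitrite) is −1; balancing the −2 overall charge requires Ti(IV). Ti sits in group 4, so the d-electron count is 4 − 4 = 0. The d⁰ configuration leaves the e_g set evenly filled (or empty) — no strong Jahn–Teller driving force.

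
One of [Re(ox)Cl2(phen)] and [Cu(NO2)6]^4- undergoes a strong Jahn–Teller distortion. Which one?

[Re(ox)Cl2(phen)]: Ligand charges: each oxalate is −2; each chloride is −1; 1,10-phenanthroline is neutral. With an overall charge of 0 the rhenium centre must be in the +4 oxidation state. Group 7 minus oxidation state 4 gives a d³ configuration. The d³ configuration leaves the e_g set evenly filled (or empty) — no strong Jahn–Teller driving force.
[Cu(NO2)6]^4-: Summing ligand charges against the −4 overall charge gives an oxidation state of +2 for copper. Cu sits in group 11, so the d-electron count is 11 − 2 = 9. The t₂g⁶e_g³ configuration has an unevenly filled e_g set; the Jahn–Teller theorem predicts a tetragonal distortion (typically axial elongation) to lift the degeneracy.

[Cu(NO2)6]^4-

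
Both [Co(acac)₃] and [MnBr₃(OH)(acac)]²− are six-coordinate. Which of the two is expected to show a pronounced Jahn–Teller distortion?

[Co(acac)₃]: Ligand charges: each acetylacetonate is −1. With an overall charge of 0 the cobalt centre must be in the +3 oxidation state. Co sits in group 9, so the d-electron count is 9 − 3 = 6. Co(III) has an exceptionally large octahedral splitting and is low-spin with essentially every ligand except fluoride. The d⁶ configuration leaves the e_g set evenly filled (or empty) — no strong Jahn–Teller driving force.
[MnBr₃(OH)(acac)]²−: Each bromide is −1; each hydroxide is −1; each acetylacetonate is −1; balancing the −2 overall charge requires Mn(III). Manganese is a group-7 element; Mn(III) is therefore d⁴. Acetylacetonate, bromide, and hydroxide are weak-field ligands for a first-row metal, so the complex is high-spin. The t₂g³e_g¹ (high-spin) configuration has an unevenly filled e_g set; the Jahn–Teller theorem predicts a tetragonal distortion (typically axial elongation) to lift the degeneracy.

[MnBr₃(OH)(acac)]²−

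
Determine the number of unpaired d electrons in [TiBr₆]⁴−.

2

Each bromide is −1; balancing the −4 overall charge requires Ti(II).
Ti sits in group 4, so the d-electron count is 4 − 2 = 2.
In an octahedral field the d² configuration is t₂g²e_g⁰ (only one arrangement possible), giving 2 unpaired electrons.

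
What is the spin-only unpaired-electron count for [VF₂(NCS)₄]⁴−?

Ligand charges: each fluoride is −1; each isothiocyanate is −1. With an overall charge of −4 the vanadium centre must be in the +2 oxidation state.
Group 5 minus oxidation state 2 gives a d³ configuration.
In an octahedral field the d³ configuration is t₂g³e_g⁰ (only one arrangement possible), giving 3 unpaired electrons.

3 unpaired electrons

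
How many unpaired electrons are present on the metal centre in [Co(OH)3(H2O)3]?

Each hydroxide is −1; water is neutral; balancing the 0 overall charge requires Co(III).
Group 9 minus oxidation state 3 gives a d⁶ configuration.
The spin state decides the count: Co(III) has an exceptionally large octahedral splitting and is low-spin with essentially every ligand except fluoride.
An octahedral low-spin d⁶ ion is t₂g⁶e_g⁰, giving 0 unpaired electrons.

0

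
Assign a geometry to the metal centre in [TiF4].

Ligand charges: each fluoride is −1. With an overall charge of 0 the titanium centre must be in the +4 oxidation state.
Group 4 minus oxidation state 4 gives a d⁰ configuration.
With 4 monodentate ligands the coordination number is 4.
A d⁰ ion has no crystal-field stabilisation preference between square planar and tetrahedral, so four ligands adopt the sterically favoured tetrahedral geometry.

tetrahedral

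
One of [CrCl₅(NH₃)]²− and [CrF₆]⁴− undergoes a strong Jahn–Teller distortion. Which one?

[CrCl₅(NH₃)]²−: Each chloride is −1; ammonia is neutral; balancing the −2 overall charge requires Cr(III). Chromium is a group-6 element; Cr(III) is therefore d³. The d³ configuration leaves the e_g set evenly filled (or empty) — no strong Jahn–Teller driving force.
[CrF₆]⁴−: Ligand charges: each fluoride is −1. With an overall charge of −4 the chromium centre must be in the +2 oxidation state. Cr sits in group 6, so the d-electron count is 6 − 2 = 4. Fluoride is a weak-field ligand for a first-row metal, so the complex is high-spin. The t₂g³e_g¹ (high-spin) configuration has an unevenly filled e_g set; the Jahn–Teller theorem predicts a tetragonal distortion (typically axial elongation) to lift the degeneracy.

[CrF₆]⁴−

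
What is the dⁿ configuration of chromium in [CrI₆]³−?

Each iodide is −1; balancing the −3 overall charge requires Cr(III).
Group 6 minus oxidation state 3 gives a d³ configuration.

d3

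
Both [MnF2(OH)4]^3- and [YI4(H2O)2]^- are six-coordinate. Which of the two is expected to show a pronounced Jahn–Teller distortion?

[MnF2(OH)4]^3-

[MnF2(OH)4]^3-: Summing ligand charges against the −3 overall charge gives an oxidation state of +3 for manganese. Manganese is a group-7 element; Mn(III) is therefore d⁴. Fluoride and hydroxide are weak-field ligands for a first-row metal, so the complex is high-spin. The t₂g³e_g¹ (high-spin) configuration has an unevenly filled e_g set; the Jahn–Teller theorem predicts a tetragonal distortion (typically axial elongation) to lift the degeneracy.
[YI4(H2O)2]^-: Each iodide is −1; water is neutral; balancing the −1 overall charge requires Y(III). Group 3 minus oxidation state 3 gives a d⁰ configuration. The d⁰ configuration leaves the e_g set evenly filled (or empty) — no strong Jahn–Teller driving force.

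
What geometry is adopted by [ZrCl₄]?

Each chloride is −1; balancing the 0 overall charge requires Zr(IV).
Zr sits in group 4, so the d-electron count is 4 − 4 = 0.
With 4 monodentate ligands the coordination number is 4.
A d⁰ ion has no crystal-field stabilisation preference between square planar and tetrahedral, so four ligands adopt the sterically favoured tetrahedral geometry.

tetrahedral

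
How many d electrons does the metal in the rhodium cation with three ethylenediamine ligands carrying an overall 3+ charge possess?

Summing ligand charges against the +3 overall charge gives an oxidation state of +3 for rhodium.
Rhodium is a group-9 element; Rh(III) is therefore d⁶.

d⁶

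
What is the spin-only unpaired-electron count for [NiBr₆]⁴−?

Ligand charges: each bromide is −1. With an overall charge of −4 the nickel centre must be in the +2 oxidation state.
Nickel is a group-10 element; Ni(II) is therefore d⁸.
In an octahedral field the d⁸ configuration is t₂g⁶e_g² (only one arrangement possible), giving 2 unpaired electrons.

2 unpaired electrons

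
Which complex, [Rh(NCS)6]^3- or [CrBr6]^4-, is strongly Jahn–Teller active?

[CrBr6]^4-

[Rh(NCS)6]^3-: Ligand charges: each isothiocyanate is −1. With an overall charge of −3 the rhodium centre must be in the +3 oxidation state. Rhodium is a group-9 element; Rh(III) is therefore d⁶. A 4d ion has a large Δₒ and is invariably low-spin. The d⁶ configuration leaves the e_g set evenly filled (or empty) — no strong Jahn–Teller driving force.
[CrBr6]^4-: Ligand charges: each bromide is −1. With an overall charge of −4 the chromium centre must be in the +2 oxidation state. Chromium is a group-6 element; Cr(II) is therefore d⁴. Bromide is a weak-field ligand for a first-row metal, so the complex is high-spin. The t₂g³e_g¹ (high-spin) configuration has an unevenly filled e_g set; the Jahn–Teller theorem predicts a tetragonal distortion (typically axial elongation) to lift the degeneracy.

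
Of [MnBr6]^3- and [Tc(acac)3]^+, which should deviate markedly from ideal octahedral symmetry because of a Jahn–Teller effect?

[MnBr6]^3-: Ligand charges: each bromide is −1. With an overall charge of −3 the manganese centre must be in the +3 oxidation state. Manganese is a group-7 element; Mn(III) is therefore d⁴. Bromide is a weak-field ligand for a first-row metal, so the complex is high-spin. The t₂g³e_g¹ (high-spin) configuration has an unevenly filled e_g set; the Jahn–Teller theorem predicts a tetragonal distortion (typically axial elongation) to lift the degeneracy.
[Tc(acac)3]^+: Summing ligand charges against the +1 overall charge gives an oxidation state of +4 for technetium. Technetium is a group-7 element; Tc(IV) is therefore d³. The d³ configuration leaves the e_g set evenly filled (or empty) — no strong Jahn–Teller driving force.

[MnBr6]^3-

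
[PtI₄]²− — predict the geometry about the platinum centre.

Summing ligand charges against the −2 overall charge gives an oxidation state of +2 for platinum.
Group 10 minus oxidation state 2 gives a d⁸ configuration.
With 4 monodentate ligands the coordination number is 4.
A 5d d⁸ ion has a large crystal-field splitting; square planar leaves the high-energy d_{x²−y²} orbital empty and maximises CFSE.

square planar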